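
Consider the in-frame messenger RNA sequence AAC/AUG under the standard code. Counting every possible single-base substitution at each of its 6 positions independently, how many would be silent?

Codon 1 (AAC, Asn): 1 synonymous substitution.
Codon 2 (AUG, Met): 0 synonymous substitutions.
Total: 1 + 0 = 1.

1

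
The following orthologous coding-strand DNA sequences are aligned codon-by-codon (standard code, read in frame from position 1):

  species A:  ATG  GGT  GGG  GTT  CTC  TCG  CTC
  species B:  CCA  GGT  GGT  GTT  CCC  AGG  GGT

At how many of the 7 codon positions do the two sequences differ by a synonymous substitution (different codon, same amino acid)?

1

Codon 1: ATG Met / CCA Pro — nonsynonymous.
Codon 2: GGT Gly / GGT Gly — identical.
Codon 3: GGG Gly / GGT Gly — synonymous.
Codon 4: GTT Val / GTT Val — identical.
Codon 5: CTC Leu / CCC Pro — nonsynonymous.
Codon 6: TCG Ser / AGG Arg — nonsynonymous.
Codon 7: CTC Leu / GGT Gly — nonsynonymous.
Synonymous differences: 1.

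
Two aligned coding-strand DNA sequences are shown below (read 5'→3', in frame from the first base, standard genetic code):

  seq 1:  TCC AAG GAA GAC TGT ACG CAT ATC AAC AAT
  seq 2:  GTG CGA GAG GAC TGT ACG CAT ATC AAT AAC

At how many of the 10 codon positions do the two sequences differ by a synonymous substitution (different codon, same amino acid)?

Codon 1: TCC Ser / GTG Val — nonsynonymous.
Codon 2: AAG Lys / CGA Arg — nonsynonymous.
Codon 3: GAA Glu / GAG Glu — synonymous.
Codon 4: GAC Asp / GAC Asp — identical.
Codon 5: TGT Cys / TGT Cys — identical.
Codon 6: ACG Thr / ACG Thr — identical.
Codon 7: CAT His / CAT His — identical.
Codon 8: ATC Ile / ATC Ile — identical.
Codon 9: AAC Asn / AAT Asn — synonymous.
Codon 10: AAT Asn / AAC Asn — synonymous.
Synonymous differences: 3.

3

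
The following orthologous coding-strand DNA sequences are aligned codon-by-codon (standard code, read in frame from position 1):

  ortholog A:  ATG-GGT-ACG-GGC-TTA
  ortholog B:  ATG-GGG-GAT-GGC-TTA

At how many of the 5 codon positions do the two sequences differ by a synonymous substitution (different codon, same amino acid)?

1

Codon 1: ATG Met / ATG Met — identical.
Codon 2: GGT Gly / GGG Gly — synonymous.
Codon 3: ACG Thr / GAT Asp — nonsynonymous.
Codon 4: GGC Gly / GGC Gly — identical.
Codon 5: TTA Leu / TTA Leu — identical.
Synonymous differences: 1.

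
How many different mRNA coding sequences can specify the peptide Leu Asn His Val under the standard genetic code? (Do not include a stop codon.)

Leu: 6 codons.
Asn: 2 codons.
His: 2 codons.
Val: 4 codons.
6 × 2 × 2 × 4 = 96.

96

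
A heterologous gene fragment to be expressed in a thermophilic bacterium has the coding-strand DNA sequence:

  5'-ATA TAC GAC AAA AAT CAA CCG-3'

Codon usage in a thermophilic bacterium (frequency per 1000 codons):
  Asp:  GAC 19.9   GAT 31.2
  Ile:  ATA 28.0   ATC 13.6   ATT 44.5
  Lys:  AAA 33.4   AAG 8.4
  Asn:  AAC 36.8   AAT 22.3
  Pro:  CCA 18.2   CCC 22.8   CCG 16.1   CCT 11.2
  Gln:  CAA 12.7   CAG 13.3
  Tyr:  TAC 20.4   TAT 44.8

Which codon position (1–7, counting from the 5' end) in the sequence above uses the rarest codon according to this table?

Codon 1 ATA (Ile): 28.0 per 1000.
Codon 2 TAC (Tyr): 20.4 per 1000.
Codon 3 GAC (Asp): 19.9 per 1000.
Codon 4 AAA (Lys): 33.4 per 1000.
Codon 5 AAT (Asn): 22.3 per 1000.
Codon 6 CAA (Gln): 12.7 per 1000.
Codon 7 CCG (Pro): 16.1 per 1000.
Lowest frequency is 12.7 at codon 6.

6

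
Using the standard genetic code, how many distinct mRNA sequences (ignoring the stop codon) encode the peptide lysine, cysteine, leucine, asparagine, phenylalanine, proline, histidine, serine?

Lys: 2 codons.
Cys: 2 codons.
Leu: 6 codons.
Asn: 2 codons.
Phe: 2 codons.
Pro: 4 codons.
His: 2 codons.
Ser: 6 codons.
2 × 2 × 6 × 2 × 2 × 4 × 2 × 6 = 4608.

4608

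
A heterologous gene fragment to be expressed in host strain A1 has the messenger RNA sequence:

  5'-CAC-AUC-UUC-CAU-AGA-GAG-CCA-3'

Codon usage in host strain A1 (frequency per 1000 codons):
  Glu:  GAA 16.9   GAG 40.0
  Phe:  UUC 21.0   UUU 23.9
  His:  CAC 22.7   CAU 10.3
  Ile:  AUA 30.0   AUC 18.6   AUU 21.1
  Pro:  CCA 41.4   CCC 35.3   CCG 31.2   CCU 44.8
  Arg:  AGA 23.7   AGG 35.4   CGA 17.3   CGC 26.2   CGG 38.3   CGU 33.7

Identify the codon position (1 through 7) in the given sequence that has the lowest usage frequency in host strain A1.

4

Codon 1 CAC (His): 22.7 per 1000.
Codon 2 AUC (Ile): 18.6 per 1000.
Codon 3 UUC (Phe): 21.0 per 1000.
Codon 4 CAU (His): 10.3 per 1000.
Codon 5 AGA (Arg): 23.7 per 1000.
Codon 6 GAG (Glu): 40.0 per 1000.
Codon 7 CCA (Pro): 41.4 per 1000.
Lowest frequency is 10.3 at codon 4.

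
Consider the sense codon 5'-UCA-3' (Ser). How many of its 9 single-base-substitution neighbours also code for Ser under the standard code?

Position 1: none → 0 synonymous.
Position 2: none → 0 synonymous.
Position 3: UCU, UCC, UCG → 3 synonymous.
Total: 0 + 0 + 3 = 3.

3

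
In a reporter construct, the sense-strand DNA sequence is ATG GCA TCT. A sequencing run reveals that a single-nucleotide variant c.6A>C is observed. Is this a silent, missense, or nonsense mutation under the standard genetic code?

silent

Position 6 falls in codon 2: GCA → Ala.
After the substitution the codon is GCC → Ala.
Both encode Ala, so the change is synonymous.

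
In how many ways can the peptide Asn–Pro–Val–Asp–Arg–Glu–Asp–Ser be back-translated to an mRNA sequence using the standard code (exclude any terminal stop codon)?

9216

Asn: 2 codons.
Pro: 4 codons.
Val: 4 codons.
Asp: 2 codons.
Arg: 6 codons.
Glu: 2 codons.
Asp: 2 codons.
Ser: 6 codons.
2 × 4 × 4 × 2 × 6 × 2 × 2 × 6 = 9216.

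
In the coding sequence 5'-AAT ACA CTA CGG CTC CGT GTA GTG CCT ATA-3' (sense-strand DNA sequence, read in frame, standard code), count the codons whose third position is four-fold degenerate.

8

Codon 1 AAT (Asn): third position 2-fold.
Codon 2 ACA (Thr): third position 4-fold.
Codon 3 CTA (Leu): third position 4-fold.
Codon 4 CGG (Arg): third position 4-fold.
Codon 5 CTC (Leu): third position 4-fold.
Codon 6 CGT (Arg): third position 4-fold.
Codon 7 GTA (Val): third position 4-fold.
Codon 8 GTG (Val): third position 4-fold.
Codon 9 CCT (Pro): third position 4-fold.
Codon 10 ATA (Ile): third position 3-fold.
Four-fold degenerate third positions: 8.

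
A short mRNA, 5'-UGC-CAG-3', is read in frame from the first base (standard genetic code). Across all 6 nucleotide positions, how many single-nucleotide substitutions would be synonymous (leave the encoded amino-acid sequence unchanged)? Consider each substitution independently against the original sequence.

Codon 1 (UGC, Cys): 1 synonymous substitution.
Codon 2 (CAG, Gln): 1 synonymous substitution.
Total: 1 + 1 = 2.

2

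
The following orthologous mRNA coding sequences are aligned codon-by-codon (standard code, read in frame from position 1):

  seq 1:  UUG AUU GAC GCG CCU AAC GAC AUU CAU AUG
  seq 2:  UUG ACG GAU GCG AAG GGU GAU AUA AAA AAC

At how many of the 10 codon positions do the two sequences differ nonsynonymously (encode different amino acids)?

5

Codon 1: UUG Leu / UUG Leu — identical.
Codon 2: AUU Ile / ACG Thr — nonsynonymous.
Codon 3: GAC Asp / GAU Asp — synonymous.
Codon 4: GCG Ala / GCG Ala — identical.
Codon 5: CCU Pro / AAG Lys — nonsynonymous.
Codon 6: AAC Asn / GGU Gly — nonsynonymous.
Codon 7: GAC Asp / GAU Asp — synonymous.
Codon 8: AUU Ile / AUA Ile — synonymous.
Codon 9: CAU His / AAA Lys — nonsynonymous.
Codon 10: AUG Met / AAC Asn — nonsynonymous.
Nonsynonymous differences: 5.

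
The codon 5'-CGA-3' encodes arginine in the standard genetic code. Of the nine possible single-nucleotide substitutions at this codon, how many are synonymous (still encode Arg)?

4

Position 1: AGA → 1 synonymous.
Position 2: none → 0 synonymous.
Position 3: CGU, CGC, CGG → 3 synonymous.
Total: 1 + 0 + 3 = 4.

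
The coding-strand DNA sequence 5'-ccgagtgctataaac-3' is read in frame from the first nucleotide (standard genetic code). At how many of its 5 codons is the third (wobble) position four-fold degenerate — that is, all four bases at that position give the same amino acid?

Codon 1 CCG (Pro): third position 4-fold.
Codon 2 AGT (Ser): third position 2-fold.
Codon 3 GCT (Ala): third position 4-fold.
Codon 4 ATA (Ile): third position 3-fold.
Codon 5 AAC (Asn): third position 2-fold.
Four-fold degenerate third positions: 2.

2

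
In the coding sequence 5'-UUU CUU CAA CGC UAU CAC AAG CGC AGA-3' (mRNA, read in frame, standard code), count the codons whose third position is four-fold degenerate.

Codon 1 UUU (Phe): third position 2-fold.
Codon 2 CUU (Leu): third position 4-fold.
Codon 3 CAA (Gln): third position 2-fold.
Codon 4 CGC (Arg): third position 4-fold.
Codon 5 UAU (Tyr): third position 2-fold.
Codon 6 CAC (His): third position 2-fold.
Codon 7 AAG (Lys): third position 2-fold.
Codon 8 CGC (Arg): third position 4-fold.
Codon 9 AGA (Arg): third position 2-fold.
Four-fold degenerate third positions: 3.

3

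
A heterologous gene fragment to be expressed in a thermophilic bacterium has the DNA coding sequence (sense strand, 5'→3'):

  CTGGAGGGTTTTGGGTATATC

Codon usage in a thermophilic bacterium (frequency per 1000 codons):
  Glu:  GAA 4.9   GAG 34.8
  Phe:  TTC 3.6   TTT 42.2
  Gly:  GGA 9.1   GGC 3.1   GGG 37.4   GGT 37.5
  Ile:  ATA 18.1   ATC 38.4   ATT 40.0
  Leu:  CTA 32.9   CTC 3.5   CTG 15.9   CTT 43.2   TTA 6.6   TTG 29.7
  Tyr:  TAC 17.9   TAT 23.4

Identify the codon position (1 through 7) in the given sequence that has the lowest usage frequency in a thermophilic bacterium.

1

Codon 1 CTG (Leu): 15.9 per 1000.
Codon 2 GAG (Glu): 34.8 per 1000.
Codon 3 GGT (Gly): 37.5 per 1000.
Codon 4 TTT (Phe): 42.2 per 1000.
Codon 5 GGG (Gly): 37.4 per 1000.
Codon 6 TAT (Tyr): 23.4 per 1000.
Codon 7 ATC (Ile): 38.4 per 1000.
Lowest frequency is 15.9 at codon 1.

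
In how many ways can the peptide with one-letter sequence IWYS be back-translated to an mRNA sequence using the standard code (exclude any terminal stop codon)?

Ile: 3 codons.
Trp: 1 codon.
Tyr: 2 codons.
Ser: 6 codons.
3 × 1 × 2 × 6 = 36.

36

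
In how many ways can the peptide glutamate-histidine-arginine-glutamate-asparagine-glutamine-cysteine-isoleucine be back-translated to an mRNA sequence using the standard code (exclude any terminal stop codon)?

1152

Glu: 2 codons.
His: 2 codons.
Arg: 6 codons.
Glu: 2 codons.
Asn: 2 codons.
Gln: 2 codons.
Cys: 2 codons.
Ile: 3 codons.
2 × 2 × 6 × 2 × 2 × 2 × 2 × 3 = 1152.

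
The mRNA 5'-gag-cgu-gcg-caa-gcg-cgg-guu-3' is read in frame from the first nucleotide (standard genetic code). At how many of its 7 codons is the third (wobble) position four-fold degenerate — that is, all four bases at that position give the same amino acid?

5

Codon 1 GAG (Glu): third position 2-fold.
Codon 2 CGU (Arg): third position 4-fold.
Codon 3 GCG (Ala): third position 4-fold.
Codon 4 CAA (Gln): third position 2-fold.
Codon 5 GCG (Ala): third position 4-fold.
Codon 6 CGG (Arg): third position 4-fold.
Codon 7 GUU (Val): third position 4-fold.
Four-fold degenerate third positions: 5.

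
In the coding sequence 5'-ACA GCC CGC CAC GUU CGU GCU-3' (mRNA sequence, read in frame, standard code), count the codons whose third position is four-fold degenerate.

Codon 1 ACA (Thr): third position 4-fold.
Codon 2 GCC (Ala): third position 4-fold.
Codon 3 CGC (Arg): third position 4-fold.
Codon 4 CAC (His): third position 2-fold.
Codon 5 GUU (Val): third position 4-fold.
Codon 6 CGU (Arg): third position 4-fold.
Codon 7 GCU (Ala): third position 4-fold.
Four-fold degenerate third positions: 6.

6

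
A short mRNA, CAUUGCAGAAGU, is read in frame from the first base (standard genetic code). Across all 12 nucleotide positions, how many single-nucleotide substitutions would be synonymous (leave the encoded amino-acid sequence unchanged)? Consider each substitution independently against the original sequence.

5

Codon 1 (CAU, His): 1 synonymous substitution.
Codon 2 (UGC, Cys): 1 synonymous substitution.
Codon 3 (AGA, Arg): 2 synonymous substitutions.
Codon 4 (AGU, Ser): 1 synonymous substitution.
Total: 1 + 1 + 2 + 1 = 5.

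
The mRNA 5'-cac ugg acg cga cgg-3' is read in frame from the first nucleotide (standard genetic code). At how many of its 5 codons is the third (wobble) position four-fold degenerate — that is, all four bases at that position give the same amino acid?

3

Codon 1 CAC (His): third position 2-fold.
Codon 2 UGG (Trp): third position 1-fold.
Codon 3 ACG (Thr): third position 4-fold.
Codon 4 CGA (Arg): third position 4-fold.
Codon 5 CGG (Arg): third position 4-fold.
Four-fold degenerate third positions: 3.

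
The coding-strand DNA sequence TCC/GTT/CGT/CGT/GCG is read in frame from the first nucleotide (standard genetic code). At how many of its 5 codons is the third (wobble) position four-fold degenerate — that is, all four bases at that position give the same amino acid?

Codon 1 TCC (Ser): third position 4-fold.
Codon 2 GTT (Val): third position 4-fold.
Codon 3 CGT (Arg): third position 4-fold.
Codon 4 CGT (Arg): third position 4-fold.
Codon 5 GCG (Ala): third position 4-fold.
Four-fold degenerate third positions: 5.

5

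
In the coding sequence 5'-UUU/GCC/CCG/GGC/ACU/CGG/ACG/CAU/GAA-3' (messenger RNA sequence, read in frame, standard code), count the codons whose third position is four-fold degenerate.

6

Codon 1 UUU (Phe): third position 2-fold.
Codon 2 GCC (Ala): third position 4-fold.
Codon 3 CCG (Pro): third position 4-fold.
Codon 4 GGC (Gly): third position 4-fold.
Codon 5 ACU (Thr): third position 4-fold.
Codon 6 CGG (Arg): third position 4-fold.
Codon 7 ACG (Thr): third position 4-fold.
Codon 8 CAU (His): third position 2-fold.
Codon 9 GAA (Glu): third position 2-fold.
Four-fold degenerate third positions: 6.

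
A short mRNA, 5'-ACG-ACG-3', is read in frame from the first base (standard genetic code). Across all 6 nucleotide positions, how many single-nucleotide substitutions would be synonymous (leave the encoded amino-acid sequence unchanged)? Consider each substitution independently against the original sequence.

Codon 1 (ACG, Thr): 3 synonymous substitutions.
Codon 2 (ACG, Thr): 3 synonymous substitutions.
Total: 3 + 3 = 6.

6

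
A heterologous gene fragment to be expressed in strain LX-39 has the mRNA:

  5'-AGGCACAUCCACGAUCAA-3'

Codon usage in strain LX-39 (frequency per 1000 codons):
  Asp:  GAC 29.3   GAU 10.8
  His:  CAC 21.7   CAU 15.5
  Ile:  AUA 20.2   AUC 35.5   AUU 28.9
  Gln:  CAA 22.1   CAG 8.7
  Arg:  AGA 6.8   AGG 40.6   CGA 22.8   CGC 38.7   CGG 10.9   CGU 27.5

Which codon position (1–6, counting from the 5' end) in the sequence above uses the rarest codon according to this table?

Codon 1 AGG (Arg): 40.6 per 1000.
Codon 2 CAC (His): 21.7 per 1000.
Codon 3 AUC (Ile): 35.5 per 1000.
Codon 4 CAC (His): 21.7 per 1000.
Codon 5 GAU (Asp): 10.8 per 1000.
Codon 6 CAA (Gln): 22.1 per 1000.
Lowest frequency is 10.8 at codon 5.

5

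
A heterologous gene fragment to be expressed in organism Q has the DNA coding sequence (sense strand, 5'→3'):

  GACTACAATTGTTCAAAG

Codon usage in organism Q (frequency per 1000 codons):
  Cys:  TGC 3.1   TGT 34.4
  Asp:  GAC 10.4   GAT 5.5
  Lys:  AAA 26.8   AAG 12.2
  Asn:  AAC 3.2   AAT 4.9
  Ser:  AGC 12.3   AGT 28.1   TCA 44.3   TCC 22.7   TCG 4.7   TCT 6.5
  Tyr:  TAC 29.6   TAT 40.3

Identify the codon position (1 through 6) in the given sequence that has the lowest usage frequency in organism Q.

Codon 1 GAC (Asp): 10.4 per 1000.
Codon 2 TAC (Tyr): 29.6 per 1000.
Codon 3 AAT (Asn): 4.9 per 1000.
Codon 4 TGT (Cys): 34.4 per 1000.
Codon 5 TCA (Ser): 44.3 per 1000.
Codon 6 AAG (Lys): 12.2 per 1000.
Lowest frequency is 4.9 at codon 3.

3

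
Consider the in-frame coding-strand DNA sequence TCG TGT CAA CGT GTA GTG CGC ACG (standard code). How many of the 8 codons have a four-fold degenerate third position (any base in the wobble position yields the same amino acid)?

Codon 1 TCG (Ser): third position 4-fold.
Codon 2 TGT (Cys): third position 2-fold.
Codon 3 CAA (Gln): third position 2-fold.
Codon 4 CGT (Arg): third position 4-fold.
Codon 5 GTA (Val): third position 4-fold.
Codon 6 GTG (Val): third position 4-fold.
Codon 7 CGC (Arg): third position 4-fold.
Codon 8 ACG (Thr): third position 4-fold.
Four-fold degenerate third positions: 6.

6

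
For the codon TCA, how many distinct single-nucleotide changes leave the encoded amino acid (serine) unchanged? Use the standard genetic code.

Position 1: none → 0 synonymous.
Position 2: none → 0 synonymous.
Position 3: TCT, TCC, TCG → 3 synonymous.
Total: 0 + 0 + 3 = 3.

3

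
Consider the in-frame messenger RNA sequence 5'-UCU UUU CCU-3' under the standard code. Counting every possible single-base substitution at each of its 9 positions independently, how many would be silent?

7

Codon 1 (UCU, Ser): 3 synonymous substitutions.
Codon 2 (UUU, Phe): 1 synonymous substitution.
Codon 3 (CCU, Pro): 3 synonymous substitutions.
Total: 3 + 1 + 3 = 7.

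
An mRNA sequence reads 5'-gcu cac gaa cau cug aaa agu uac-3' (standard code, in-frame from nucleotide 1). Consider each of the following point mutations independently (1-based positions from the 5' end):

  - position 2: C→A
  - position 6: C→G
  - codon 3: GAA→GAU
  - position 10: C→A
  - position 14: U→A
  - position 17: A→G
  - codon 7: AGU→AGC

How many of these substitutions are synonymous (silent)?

Codon 1: GCU (Ala) → GAU (Asp) — missense.
Codon 2: CAC (His) → CAG (Gln) — missense.
Codon 3: GAA (Glu) → GAU (Asp) — missense.
Codon 4: CAU (His) → AAU (Asn) — missense.
Codon 5: CUG (Leu) → CAG (Gln) — missense.
Codon 6: AAA (Lys) → AGA (Arg) — missense.
Codon 7: AGU (Ser) → AGC (Ser) — synonymous.
Synonymous: 1 of 7.

1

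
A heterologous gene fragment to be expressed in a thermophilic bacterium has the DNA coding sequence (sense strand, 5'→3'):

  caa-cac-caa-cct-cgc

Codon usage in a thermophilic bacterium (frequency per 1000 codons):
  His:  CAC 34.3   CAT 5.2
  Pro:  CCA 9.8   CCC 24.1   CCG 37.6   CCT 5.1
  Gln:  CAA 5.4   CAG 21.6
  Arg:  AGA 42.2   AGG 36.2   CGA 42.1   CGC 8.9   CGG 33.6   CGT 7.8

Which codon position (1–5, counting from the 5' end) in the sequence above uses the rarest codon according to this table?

4

Codon 1 CAA (Gln): 5.4 per 1000.
Codon 2 CAC (His): 34.3 per 1000.
Codon 3 CAA (Gln): 5.4 per 1000.
Codon 4 CCT (Pro): 5.1 per 1000.
Codon 5 CGC (Arg): 8.9 per 1000.
Lowest frequency is 5.1 at codon 4.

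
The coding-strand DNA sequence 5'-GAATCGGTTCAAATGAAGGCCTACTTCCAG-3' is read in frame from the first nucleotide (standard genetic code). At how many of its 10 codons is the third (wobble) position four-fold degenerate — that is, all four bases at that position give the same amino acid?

3

Codon 1 GAA (Glu): third position 2-fold.
Codon 2 TCG (Ser): third position 4-fold.
Codon 3 GTT (Val): third position 4-fold.
Codon 4 CAA (Gln): third position 2-fold.
Codon 5 ATG (Met): third position 1-fold.
Codon 6 AAG (Lys): third position 2-fold.
Codon 7 GCC (Ala): third position 4-fold.
Codon 8 TAC (Tyr): third position 2-fold.
Codon 9 TTC (Phe): third position 2-fold.
Codon 10 CAG (Gln): third position 2-fold.
Four-fold degenerate third positions: 3.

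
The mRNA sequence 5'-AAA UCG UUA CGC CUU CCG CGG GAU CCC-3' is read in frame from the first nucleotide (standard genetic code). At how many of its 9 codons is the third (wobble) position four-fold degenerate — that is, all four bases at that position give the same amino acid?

Codon 1 AAA (Lys): third position 2-fold.
Codon 2 UCG (Ser): third position 4-fold.
Codon 3 UUA (Leu): third position 2-fold.
Codon 4 CGC (Arg): third position 4-fold.
Codon 5 CUU (Leu): third position 4-fold.
Codon 6 CCG (Pro): third position 4-fold.
Codon 7 CGG (Arg): third position 4-fold.
Codon 8 GAU (Asp): third position 2-fold.
Codon 9 CCC (Pro): third position 4-fold.
Four-fold degenerate third positions: 6.

6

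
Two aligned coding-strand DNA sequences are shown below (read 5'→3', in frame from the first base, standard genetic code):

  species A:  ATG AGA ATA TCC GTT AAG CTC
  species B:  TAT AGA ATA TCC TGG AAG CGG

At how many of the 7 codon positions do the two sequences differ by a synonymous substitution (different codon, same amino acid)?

Codon 1: ATG Met / TAT Tyr — nonsynonymous.
Codon 2: AGA Arg / AGA Arg — identical.
Codon 3: ATA Ile / ATA Ile — identical.
Codon 4: TCC Ser / TCC Ser — identical.
Codon 5: GTT Val / TGG Trp — nonsynonymous.
Codon 6: AAG Lys / AAG Lys — identical.
Codon 7: CTC Leu / CGG Arg — nonsynonymous.
Synonymous differences: 0.

0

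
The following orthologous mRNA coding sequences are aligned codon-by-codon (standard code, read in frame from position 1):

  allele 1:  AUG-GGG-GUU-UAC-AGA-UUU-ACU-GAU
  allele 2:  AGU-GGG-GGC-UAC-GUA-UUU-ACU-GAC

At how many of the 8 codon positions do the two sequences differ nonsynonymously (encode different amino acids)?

3

Codon 1: AUG Met / AGU Ser — nonsynonymous.
Codon 2: GGG Gly / GGG Gly — identical.
Codon 3: GUU Val / GGC Gly — nonsynonymous.
Codon 4: UAC Tyr / UAC Tyr — identical.
Codon 5: AGA Arg / GUA Val — nonsynonymous.
Codon 6: UUU Phe / UUU Phe — identical.
Codon 7: ACU Thr / ACU Thr — identical.
Codon 8: GAU Asp / GAC Asp — synonymous.
Nonsynonymous differences: 3.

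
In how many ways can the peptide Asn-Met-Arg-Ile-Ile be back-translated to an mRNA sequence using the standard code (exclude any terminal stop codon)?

Asn: 2 codons.
Met: 1 codon.
Arg: 6 codons.
Ile: 3 codons.
Ile: 3 codons.
2 × 1 × 6 × 3 × 3 = 108.

108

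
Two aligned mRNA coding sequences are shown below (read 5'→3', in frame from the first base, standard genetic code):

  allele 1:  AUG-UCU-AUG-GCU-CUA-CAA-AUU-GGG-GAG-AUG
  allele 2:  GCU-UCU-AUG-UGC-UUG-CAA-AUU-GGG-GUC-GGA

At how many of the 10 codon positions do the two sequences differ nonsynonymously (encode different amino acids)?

Codon 1: AUG Met / GCU Ala — nonsynonymous.
Codon 2: UCU Ser / UCU Ser — identical.
Codon 3: AUG Met / AUG Met — identical.
Codon 4: GCU Ala / UGC Cys — nonsynonymous.
Codon 5: CUA Leu / UUG Leu — synonymous.
Codon 6: CAA Gln / CAA Gln — identical.
Codon 7: AUU Ile / AUU Ile — identical.
Codon 8: GGG Gly / GGG Gly — identical.
Codon 9: GAG Glu / GUC Val — nonsynonymous.
Codon 10: AUG Met / GGA Gly — nonsynonymous.
Nonsynonymous differences: 4.

4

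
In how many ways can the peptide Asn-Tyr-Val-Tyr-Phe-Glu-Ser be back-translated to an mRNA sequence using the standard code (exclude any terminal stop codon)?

768

Asn: 2 codons.
Tyr: 2 codons.
Val: 4 codons.
Tyr: 2 codons.
Phe: 2 codons.
Glu: 2 codons.
Ser: 6 codons.
2 × 2 × 4 × 2 × 2 × 2 × 6 = 768.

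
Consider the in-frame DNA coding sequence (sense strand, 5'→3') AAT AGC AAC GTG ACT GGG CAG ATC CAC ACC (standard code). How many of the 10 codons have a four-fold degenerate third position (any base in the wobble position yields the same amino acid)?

Codon 1 AAT (Asn): third position 2-fold.
Codon 2 AGC (Ser): third position 2-fold.
Codon 3 AAC (Asn): third position 2-fold.
Codon 4 GTG (Val): third position 4-fold.
Codon 5 ACT (Thr): third position 4-fold.
Codon 6 GGG (Gly): third position 4-fold.
Codon 7 CAG (Gln): third position 2-fold.
Codon 8 ATC (Ile): third position 3-fold.
Codon 9 CAC (His): third position 2-fold.
Codon 10 ACC (Thr): third position 4-fold.
Four-fold degenerate third positions: 4.

4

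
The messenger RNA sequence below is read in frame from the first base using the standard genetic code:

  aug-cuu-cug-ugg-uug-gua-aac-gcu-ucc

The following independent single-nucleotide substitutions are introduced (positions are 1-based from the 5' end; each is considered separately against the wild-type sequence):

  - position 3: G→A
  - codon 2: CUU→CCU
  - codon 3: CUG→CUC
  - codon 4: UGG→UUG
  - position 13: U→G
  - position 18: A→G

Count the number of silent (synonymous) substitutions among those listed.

2

Codon 1: AUG (Met) → AUA (Ile) — missense.
Codon 2: CUU (Leu) → CCU (Pro) — missense.
Codon 3: CUG (Leu) → CUC (Leu) — synonymous.
Codon 4: UGG (Trp) → UUG (Leu) — missense.
Codon 5: UUG (Leu) → GUG (Val) — missense.
Codon 6: GUA (Val) → GUG (Val) — synonymous.
Synonymous: 2 of 6.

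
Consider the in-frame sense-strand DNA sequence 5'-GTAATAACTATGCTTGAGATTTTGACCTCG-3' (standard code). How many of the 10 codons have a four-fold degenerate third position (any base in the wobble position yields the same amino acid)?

Codon 1 GTA (Val): third position 4-fold.
Codon 2 ATA (Ile): third position 3-fold.
Codon 3 ACT (Thr): third position 4-fold.
Codon 4 ATG (Met): third position 1-fold.
Codon 5 CTT (Leu): third position 4-fold.
Codon 6 GAG (Glu): third position 2-fold.
Codon 7 ATT (Ile): third position 3-fold.
Codon 8 TTG (Leu): third position 2-fold.
Codon 9 ACC (Thr): third position 4-fold.
Codon 10 TCG (Ser): third position 4-fold.
Four-fold degenerate third positions: 5.

5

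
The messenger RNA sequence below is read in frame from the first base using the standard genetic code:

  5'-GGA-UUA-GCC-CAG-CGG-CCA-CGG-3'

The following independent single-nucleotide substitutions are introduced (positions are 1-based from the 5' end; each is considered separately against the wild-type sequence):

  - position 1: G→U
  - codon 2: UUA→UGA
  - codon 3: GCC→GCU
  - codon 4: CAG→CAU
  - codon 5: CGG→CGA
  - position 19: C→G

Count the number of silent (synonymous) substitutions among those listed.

Codon 1: GGA (Gly) → UGA (Stop) — nonsense.
Codon 2: UUA (Leu) → UGA (Stop) — nonsense.
Codon 3: GCC (Ala) → GCU (Ala) — synonymous.
Codon 4: CAG (Gln) → CAU (His) — missense.
Codon 5: CGG (Arg) → CGA (Arg) — synonymous.
Codon 7: CGG (Arg) → GGG (Gly) — missense.
Synonymous: 2 of 6.

2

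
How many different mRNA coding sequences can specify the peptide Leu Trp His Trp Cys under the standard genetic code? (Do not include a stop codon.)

Leu: 6 codons.
Trp: 1 codon.
His: 2 codons.
Trp: 1 codon.
Cys: 2 codons.
6 × 1 × 2 × 1 × 2 = 24.

24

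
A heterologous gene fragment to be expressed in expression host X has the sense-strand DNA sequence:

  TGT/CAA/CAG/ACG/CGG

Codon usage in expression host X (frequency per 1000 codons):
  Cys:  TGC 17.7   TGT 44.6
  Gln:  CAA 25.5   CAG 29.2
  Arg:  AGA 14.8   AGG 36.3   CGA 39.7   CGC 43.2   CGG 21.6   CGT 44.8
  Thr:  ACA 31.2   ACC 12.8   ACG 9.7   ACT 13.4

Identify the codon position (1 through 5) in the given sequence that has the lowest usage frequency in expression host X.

4

Codon 1 TGT (Cys): 44.6 per 1000.
Codon 2 CAA (Gln): 25.5 per 1000.
Codon 3 CAG (Gln): 29.2 per 1000.
Codon 4 ACG (Thr): 9.7 per 1000.
Codon 5 CGG (Arg): 21.6 per 1000.
Lowest frequency is 9.7 at codon 4.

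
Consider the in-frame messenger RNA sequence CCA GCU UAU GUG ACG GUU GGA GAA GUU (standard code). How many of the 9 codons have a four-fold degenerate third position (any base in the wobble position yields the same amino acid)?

Codon 1 CCA (Pro): third position 4-fold.
Codon 2 GCU (Ala): third position 4-fold.
Codon 3 UAU (Tyr): third position 2-fold.
Codon 4 GUG (Val): third position 4-fold.
Codon 5 ACG (Thr): third position 4-fold.
Codon 6 GUU (Val): third position 4-fold.
Codon 7 GGA (Gly): third position 4-fold.
Codon 8 GAA (Glu): third position 2-fold.
Codon 9 GUU (Val): third position 4-fold.
Four-fold degenerate third positions: 7.

7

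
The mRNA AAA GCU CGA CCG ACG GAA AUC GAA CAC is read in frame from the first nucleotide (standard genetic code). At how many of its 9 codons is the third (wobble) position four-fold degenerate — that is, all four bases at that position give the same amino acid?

4

Codon 1 AAA (Lys): third position 2-fold.
Codon 2 GCU (Ala): third position 4-fold.
Codon 3 CGA (Arg): third position 4-fold.
Codon 4 CCG (Pro): third position 4-fold.
Codon 5 ACG (Thr): third position 4-fold.
Codon 6 GAA (Glu): third position 2-fold.
Codon 7 AUC (Ile): third position 3-fold.
Codon 8 GAA (Glu): third position 2-fold.
Codon 9 CAC (His): third position 2-fold.
Four-fold degenerate third positions: 4.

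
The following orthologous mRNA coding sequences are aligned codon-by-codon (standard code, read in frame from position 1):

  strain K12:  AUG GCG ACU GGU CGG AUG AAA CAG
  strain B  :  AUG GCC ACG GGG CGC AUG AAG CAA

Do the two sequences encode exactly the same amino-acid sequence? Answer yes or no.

yes

Codon 1: AUG Met / AUG Met — identical.
Codon 2: GCG Ala / GCC Ala — synonymous.
Codon 3: ACU Thr / ACG Thr — synonymous.
Codon 4: GGU Gly / GGG Gly — synonymous.
Codon 5: CGG Arg / CGC Arg — synonymous.
Codon 6: AUG Met / AUG Met — identical.
Codon 7: AAA Lys / AAG Lys — synonymous.
Codon 8: CAG Gln / CAA Gln — synonymous.
Nonsynonymous differences: 0 → same protein.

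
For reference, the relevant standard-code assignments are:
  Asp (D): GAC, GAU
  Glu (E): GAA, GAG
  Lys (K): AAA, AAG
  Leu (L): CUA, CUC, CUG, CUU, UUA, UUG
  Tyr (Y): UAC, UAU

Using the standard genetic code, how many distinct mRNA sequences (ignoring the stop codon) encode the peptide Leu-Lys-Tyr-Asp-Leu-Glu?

576

Leu: 6 codons.
Lys: 2 codons.
Tyr: 2 codons.
Asp: 2 codons.
Leu: 6 codons.
Glu: 2 codons.
6 × 2 × 2 × 2 × 6 × 2 = 576.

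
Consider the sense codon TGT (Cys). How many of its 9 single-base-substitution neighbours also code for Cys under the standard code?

Position 1: none → 0 synonymous.
Position 2: none → 0 synonymous.
Position 3: TGC → 1 synonymous.
Total: 0 + 0 + 1 = 1.

1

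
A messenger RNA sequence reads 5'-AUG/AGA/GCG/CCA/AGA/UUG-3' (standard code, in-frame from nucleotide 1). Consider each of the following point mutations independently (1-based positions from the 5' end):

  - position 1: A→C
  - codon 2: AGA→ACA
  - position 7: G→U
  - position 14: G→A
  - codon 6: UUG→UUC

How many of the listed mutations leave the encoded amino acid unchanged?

0

Codon 1: AUG (Met) → CUG (Leu) — missense.
Codon 2: AGA (Arg) → ACA (Thr) — missense.
Codon 3: GCG (Ala) → UCG (Ser) — missense.
Codon 5: AGA (Arg) → AAA (Lys) — missense.
Codon 6: UUG (Leu) → UUC (Phe) — missense.
Synonymous: 0 of 5.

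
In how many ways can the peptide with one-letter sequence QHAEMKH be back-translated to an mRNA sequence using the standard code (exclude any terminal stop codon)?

Gln: 2 codons.
His: 2 codons.
Ala: 4 codons.
Glu: 2 codons.
Met: 1 codon.
Lys: 2 codons.
His: 2 codons.
2 × 2 × 4 × 2 × 1 × 2 × 2 = 128.

128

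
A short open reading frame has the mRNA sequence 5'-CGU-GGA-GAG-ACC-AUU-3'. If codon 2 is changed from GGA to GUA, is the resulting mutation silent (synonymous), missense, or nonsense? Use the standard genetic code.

Position 5 falls in codon 2: GGA → Gly.
After the substitution the codon is GUA → Val.
Gly ≠ Val, so this is a missense mutation.

missense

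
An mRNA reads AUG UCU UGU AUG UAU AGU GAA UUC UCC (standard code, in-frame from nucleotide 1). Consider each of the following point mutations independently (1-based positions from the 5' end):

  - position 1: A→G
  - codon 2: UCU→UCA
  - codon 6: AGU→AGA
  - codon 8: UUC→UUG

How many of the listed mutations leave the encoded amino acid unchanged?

1

Codon 1: AUG (Met) → GUG (Val) — missense.
Codon 2: UCU (Ser) → UCA (Ser) — synonymous.
Codon 6: AGU (Ser) → AGA (Arg) — missense.
Codon 8: UUC (Phe) → UUG (Leu) — missense.
Synonymous: 1 of 4.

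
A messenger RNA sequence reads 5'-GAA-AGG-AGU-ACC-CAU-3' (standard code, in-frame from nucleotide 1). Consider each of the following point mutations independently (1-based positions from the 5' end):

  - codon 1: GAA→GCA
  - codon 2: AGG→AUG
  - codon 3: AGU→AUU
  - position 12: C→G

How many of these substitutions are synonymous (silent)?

Codon 1: GAA (Glu) → GCA (Ala) — missense.
Codon 2: AGG (Arg) → AUG (Met) — missense.
Codon 3: AGU (Ser) → AUU (Ile) — missense.
Codon 4: ACC (Thr) → ACG (Thr) — synonymous.
Synonymous: 1 of 4.

1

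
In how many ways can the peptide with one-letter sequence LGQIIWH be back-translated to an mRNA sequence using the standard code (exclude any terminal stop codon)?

864

Leu: 6 codons.
Gly: 4 codons.
Gln: 2 codons.
Ile: 3 codons.
Ile: 3 codons.
Trp: 1 codon.
His: 2 codons.
6 × 4 × 2 × 3 × 3 × 1 × 2 = 864.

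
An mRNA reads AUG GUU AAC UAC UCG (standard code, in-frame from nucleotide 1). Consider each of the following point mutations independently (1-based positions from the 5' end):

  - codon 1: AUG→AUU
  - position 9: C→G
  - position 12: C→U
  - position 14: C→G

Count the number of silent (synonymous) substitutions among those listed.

1

Codon 1: AUG (Met) → AUU (Ile) — missense.
Codon 3: AAC (Asn) → AAG (Lys) — missense.
Codon 4: UAC (Tyr) → UAU (Tyr) — synonymous.
Codon 5: UCG (Ser) → UGG (Trp) — missense.
Synonymous: 1 of 4.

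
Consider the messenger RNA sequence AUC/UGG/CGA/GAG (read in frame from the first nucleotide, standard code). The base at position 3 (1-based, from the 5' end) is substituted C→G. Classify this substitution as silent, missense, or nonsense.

Position 3 falls in codon 1: AUC → Ile.
After the substitution the codon is AUG → Met.
Ile ≠ Met, so this is a missense mutation.

missense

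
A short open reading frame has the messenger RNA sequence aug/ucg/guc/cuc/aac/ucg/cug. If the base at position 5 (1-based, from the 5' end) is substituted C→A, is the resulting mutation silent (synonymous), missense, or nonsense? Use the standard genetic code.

nonsense

Position 5 falls in codon 2: UCG → Ser.
After the substitution the codon is UAG → Stop.
The new codon is a stop codon, so this is a nonsense mutation.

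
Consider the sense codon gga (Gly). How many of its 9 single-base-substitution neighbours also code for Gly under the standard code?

Position 1: none → 0 synonymous.
Position 2: none → 0 synonymous.
Position 3: GGU, GGC, GGG → 3 synonymous.
Total: 0 + 0 + 3 = 3.

3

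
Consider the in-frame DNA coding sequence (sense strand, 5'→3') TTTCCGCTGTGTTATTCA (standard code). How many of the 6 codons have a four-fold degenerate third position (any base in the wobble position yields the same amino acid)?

Codon 1 TTT (Phe): third position 2-fold.
Codon 2 CCG (Pro): third position 4-fold.
Codon 3 CTG (Leu): third position 4-fold.
Codon 4 TGT (Cys): third position 2-fold.
Codon 5 TAT (Tyr): third position 2-fold.
Codon 6 TCA (Ser): third position 4-fold.
Four-fold degenerate third positions: 3.

3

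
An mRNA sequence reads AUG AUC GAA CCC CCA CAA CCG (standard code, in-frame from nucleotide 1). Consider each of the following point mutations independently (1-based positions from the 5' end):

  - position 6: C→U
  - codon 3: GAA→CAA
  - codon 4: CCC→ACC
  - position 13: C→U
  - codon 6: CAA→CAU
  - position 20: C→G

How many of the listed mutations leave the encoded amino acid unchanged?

Codon 2: AUC (Ile) → AUU (Ile) — synonymous.
Codon 3: GAA (Glu) → CAA (Gln) — missense.
Codon 4: CCC (Pro) → ACC (Thr) — missense.
Codon 5: CCA (Pro) → UCA (Ser) — missense.
Codon 6: CAA (Gln) → CAU (His) — missense.
Codon 7: CCG (Pro) → CGG (Arg) — missense.
Synonymous: 1 of 6.

1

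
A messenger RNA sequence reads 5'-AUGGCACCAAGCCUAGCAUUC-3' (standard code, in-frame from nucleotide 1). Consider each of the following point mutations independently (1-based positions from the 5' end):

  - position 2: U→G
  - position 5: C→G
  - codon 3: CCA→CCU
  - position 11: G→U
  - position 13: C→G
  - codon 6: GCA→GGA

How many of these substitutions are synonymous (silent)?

Codon 1: AUG (Met) → AGG (Arg) — missense.
Codon 2: GCA (Ala) → GGA (Gly) — missense.
Codon 3: CCA (Pro) → CCU (Pro) — synonymous.
Codon 4: AGC (Ser) → AUC (Ile) — missense.
Codon 5: CUA (Leu) → GUA (Val) — missense.
Codon 6: GCA (Ala) → GGA (Gly) — missense.
Synonymous: 1 of 6.

1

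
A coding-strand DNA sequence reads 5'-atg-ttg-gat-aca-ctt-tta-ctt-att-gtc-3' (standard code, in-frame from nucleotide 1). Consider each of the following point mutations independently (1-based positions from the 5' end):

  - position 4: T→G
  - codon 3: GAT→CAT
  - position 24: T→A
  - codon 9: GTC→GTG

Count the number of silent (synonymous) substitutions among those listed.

Codon 2: TTG (Leu) → GTG (Val) — missense.
Codon 3: GAT (Asp) → CAT (His) — missense.
Codon 8: ATT (Ile) → ATA (Ile) — synonymous.
Codon 9: GTC (Val) → GTG (Val) — synonymous.
Synonymous: 2 of 4.

2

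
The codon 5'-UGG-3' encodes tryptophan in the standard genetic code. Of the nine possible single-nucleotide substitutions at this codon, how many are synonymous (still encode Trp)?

Position 1: none → 0 synonymous.
Position 2: none → 0 synonymous.
Position 3: none → 0 synonymous.
Total: 0 + 0 + 0 = 0.

0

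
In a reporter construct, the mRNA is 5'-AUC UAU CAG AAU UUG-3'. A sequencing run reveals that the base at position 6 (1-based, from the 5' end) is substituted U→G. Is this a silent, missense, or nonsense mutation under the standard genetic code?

nonsense

Position 6 falls in codon 2: UAU → Tyr.
After the substitution the codon is UAG → Stop.
The new codon is a stop codon, so this is a nonsense mutation.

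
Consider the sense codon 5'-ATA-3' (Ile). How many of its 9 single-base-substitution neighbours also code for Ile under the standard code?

Position 1: none → 0 synonymous.
Position 2: none → 0 synonymous.
Position 3: ATT, ATC → 2 synonymous.
Total: 0 + 0 + 2 = 2.

2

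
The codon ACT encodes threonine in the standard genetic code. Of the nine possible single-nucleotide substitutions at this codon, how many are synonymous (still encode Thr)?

3

Position 1: none → 0 synonymous.
Position 2: none → 0 synonymous.
Position 3: ACC, ACA, ACG → 3 synonymous.
Total: 0 + 0 + 3 = 3.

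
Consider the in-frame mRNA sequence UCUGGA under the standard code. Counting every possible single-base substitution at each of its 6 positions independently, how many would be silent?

6

Codon 1 (UCU, Ser): 3 synonymous substitutions.
Codon 2 (GGA, Gly): 3 synonymous substitutions.
Total: 3 + 3 = 6.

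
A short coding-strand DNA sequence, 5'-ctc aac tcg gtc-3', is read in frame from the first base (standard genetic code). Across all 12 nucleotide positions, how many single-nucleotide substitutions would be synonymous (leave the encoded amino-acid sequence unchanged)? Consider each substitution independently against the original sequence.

Codon 1 (CTC, Leu): 3 synonymous substitutions.
Codon 2 (AAC, Asn): 1 synonymous substitution.
Codon 3 (TCG, Ser): 3 synonymous substitutions.
Codon 4 (GTC, Val): 3 synonymous substitutions.
Total: 3 + 1 + 3 + 3 = 10.

10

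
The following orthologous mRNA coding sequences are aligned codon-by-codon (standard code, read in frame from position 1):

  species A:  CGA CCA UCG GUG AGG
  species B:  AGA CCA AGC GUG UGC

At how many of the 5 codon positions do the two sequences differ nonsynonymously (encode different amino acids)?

1

Codon 1: CGA Arg / AGA Arg — synonymous.
Codon 2: CCA Pro / CCA Pro — identical.
Codon 3: UCG Ser / AGC Ser — synonymous.
Codon 4: GUG Val / GUG Val — identical.
Codon 5: AGG Arg / UGC Cys — nonsynonymous.
Nonsynonymous differences: 1.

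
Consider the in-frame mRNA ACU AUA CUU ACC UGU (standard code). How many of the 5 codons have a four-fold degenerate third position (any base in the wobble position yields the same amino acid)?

3

Codon 1 ACU (Thr): third position 4-fold.
Codon 2 AUA (Ile): third position 3-fold.
Codon 3 CUU (Leu): third position 4-fold.
Codon 4 ACC (Thr): third position 4-fold.
Codon 5 UGU (Cys): third position 2-fold.
Four-fold degenerate third positions: 3.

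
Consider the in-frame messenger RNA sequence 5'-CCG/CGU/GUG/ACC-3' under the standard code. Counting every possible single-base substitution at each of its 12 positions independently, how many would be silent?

12

Codon 1 (CCG, Pro): 3 synonymous substitutions.
Codon 2 (CGU, Arg): 3 synonymous substitutions.
Codon 3 (GUG, Val): 3 synonymous substitutions.
Codon 4 (ACC, Thr): 3 synonymous substitutions.
Total: 3 + 3 + 3 + 3 = 12.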